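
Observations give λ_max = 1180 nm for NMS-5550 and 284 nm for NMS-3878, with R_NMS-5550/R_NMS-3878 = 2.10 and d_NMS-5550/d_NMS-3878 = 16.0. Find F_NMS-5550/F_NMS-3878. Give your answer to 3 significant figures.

Wien's law: T_NMS-5550/T_NMS-3878 = λ_NMS-3878/λ_NMS-5550 = 284/1180 = 0.2407.
L_NMS-5550/L_NMS-3878 = (R_NMS-5550/R_NMS-3878)²(T_NMS-5550/T_NMS-3878)⁴ = (2.10)²(0.2407)⁴ = 0.01480.
F_NMS-5550/F_NMS-3878 = (L_NMS-5550/L_NMS-3878)/(d_NMS-5550/d_NMS-3878)² = 0.01480/(16.0)² = 5.780×10^-5.

5.78×10^-5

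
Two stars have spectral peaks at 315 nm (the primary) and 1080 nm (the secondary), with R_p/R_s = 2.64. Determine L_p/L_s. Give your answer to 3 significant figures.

Wien's law gives T ∝ 1/λ_max, so T_p/T_s = λ_s/λ_p = 1080/315 = 3.429.
Then L ∝ R²T⁴ gives L_p/L_s = (2.64)² × (3.429)⁴ = 6.970 × 138.2 = 963.1.

963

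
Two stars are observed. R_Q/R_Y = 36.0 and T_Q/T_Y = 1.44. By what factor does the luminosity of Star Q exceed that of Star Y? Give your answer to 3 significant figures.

From the Stefan–Boltzmann law, L ∝ R²T⁴, so
L_Q/L_Y = (R_Q/R_Y)² (T_Q/T_Y)⁴ = (36.0)² × (1.44)⁴ = 1296 × 4.300 = 5573.

5.57×10^3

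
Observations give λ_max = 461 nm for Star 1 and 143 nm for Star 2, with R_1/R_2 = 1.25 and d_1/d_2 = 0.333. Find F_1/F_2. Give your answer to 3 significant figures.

Wien's law: T_1/T_2 = λ_2/λ_1 = 143/461 = 0.3102.
L_1/L_2 = (R_1/R_2)²(T_1/T_2)⁴ = (1.25)²(0.3102)⁴ = 0.01447.
F_1/F_2 = (L_1/L_2)/(d_1/d_2)² = 0.01447/(0.333)² = 0.1305.

0.130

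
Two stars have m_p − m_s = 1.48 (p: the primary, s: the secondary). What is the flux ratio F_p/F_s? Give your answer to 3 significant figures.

0.256

F_p/F_s = 10^(−(m_p − m_s)/2.5) = 10^(-1.48/2.5) = 10^-0.592 = 0.2559.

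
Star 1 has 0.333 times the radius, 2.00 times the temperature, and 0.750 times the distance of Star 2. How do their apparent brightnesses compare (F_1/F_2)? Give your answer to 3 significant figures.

L_1/L_2 = (R_1/R_2)²(T_1/T_2)⁴ = (0.333)² × (2.00)⁴ = 1.774.
F_1/F_2 = (L_1/L_2)/(d_1/d_2)² = 1.774 / (0.750)² = 3.154.

3.15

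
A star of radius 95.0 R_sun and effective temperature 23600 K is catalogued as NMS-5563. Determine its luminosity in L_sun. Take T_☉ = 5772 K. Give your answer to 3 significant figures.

L/L_☉ = (R/R_☉)² (T/T_☉)⁴ = (95.0)² × (23600/5772)⁴
       = 9025 × (4.089)⁴ = 9025 × 279.5 = 2.522×10^6.

2.52×10^6 L_sun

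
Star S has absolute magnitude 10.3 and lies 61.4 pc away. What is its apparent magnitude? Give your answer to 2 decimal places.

14.24

m = M + 5 log₁₀(d/10 pc) = 10.3 + 5 log₁₀(61.4/10)
  = 10.3 + 5 × 0.788 = 10.3 + 3.94 = 14.24.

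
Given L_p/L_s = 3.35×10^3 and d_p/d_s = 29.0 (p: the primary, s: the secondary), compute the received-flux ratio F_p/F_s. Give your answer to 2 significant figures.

F = L/(4πd²), so F_p/F_s = (L_p/L_s) / (d_p/d_s)²
= 3.35×10^3 / (29.0)² = 3.35×10^3 / 841.0 = 3.983.

4.0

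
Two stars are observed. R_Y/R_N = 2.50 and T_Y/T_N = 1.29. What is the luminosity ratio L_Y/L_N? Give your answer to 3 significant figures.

From the Stefan–Boltzmann law, L ∝ R²T⁴, so
L_Y/L_N = (R_Y/R_N)² (T_Y/T_N)⁴ = (2.50)² × (1.29)⁴ = 6.250 × 2.769 = 17.31.

17.3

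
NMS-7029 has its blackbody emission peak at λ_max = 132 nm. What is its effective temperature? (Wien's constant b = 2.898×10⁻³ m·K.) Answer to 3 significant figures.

T = b/λ_max = 2.898×10⁻³ / (132×10⁻⁹) = 2.195×10^4 K.

2.20×10^4 K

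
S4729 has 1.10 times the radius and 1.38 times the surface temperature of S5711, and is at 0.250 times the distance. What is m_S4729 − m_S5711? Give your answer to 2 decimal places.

L_S4729/L_S5711 = (1.10)²(1.38)⁴ = 4.388.
F_S4729/F_S5711 = (L_S4729/L_S5711)/(d_S4729/d_S5711)² = 4.388/0.06250 = 70.21.
m_S4729 − m_S5711 = −2.5 log₁₀(70.21) = -4.62.

-4.62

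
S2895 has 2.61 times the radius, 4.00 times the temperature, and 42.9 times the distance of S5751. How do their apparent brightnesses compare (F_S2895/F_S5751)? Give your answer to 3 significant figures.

0.948

L_S2895/L_S5751 = (R_S2895/R_S5751)²(T_S2895/T_S5751)⁴ = (2.61)² × (4.00)⁴ = 1744.
F_S2895/F_S5751 = (L_S2895/L_S5751)/(d_S2895/d_S5751)² = 1744 / (42.9)² = 0.9476.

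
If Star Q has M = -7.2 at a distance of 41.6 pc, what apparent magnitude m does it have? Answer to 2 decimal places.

-4.10

m = M + 5 log₁₀(d/10 pc) = -7.2 + 5 log₁₀(41.6/10)
  = -7.2 + 5 × 0.619 = -7.2 + 3.10 = -4.10.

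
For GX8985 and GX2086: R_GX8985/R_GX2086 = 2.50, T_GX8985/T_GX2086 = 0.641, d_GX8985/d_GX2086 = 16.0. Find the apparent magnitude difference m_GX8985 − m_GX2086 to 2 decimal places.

5.96

L_GX8985/L_GX2086 = (2.50)²(0.641)⁴ = 1.055.
F_GX8985/F_GX2086 = (L_GX8985/L_GX2086)/(d_GX8985/d_GX2086)² = 1.055/256.0 = 0.004122.
m_GX8985 − m_GX2086 = −2.5 log₁₀(0.004122) = 5.96.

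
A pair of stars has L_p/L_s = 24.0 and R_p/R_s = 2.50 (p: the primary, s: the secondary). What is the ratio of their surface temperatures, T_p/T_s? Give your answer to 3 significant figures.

1.40

L ∝ R²T⁴ gives T ∝ (L/R²)^(1/4), so
T_p/T_s = (24.0 / 2.50²)^(1/4) = (3.840)^(1/4) = 1.400.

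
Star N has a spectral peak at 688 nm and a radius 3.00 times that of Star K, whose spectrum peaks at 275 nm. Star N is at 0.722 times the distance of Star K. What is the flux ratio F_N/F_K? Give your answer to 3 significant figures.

0.441

Wien's law: T_N/T_K = λ_K/λ_N = 275/688 = 0.3997.
L_N/L_K = (R_N/R_K)²(T_N/T_K)⁴ = (3.00)²(0.3997)⁴ = 0.2297.
F_N/F_K = (L_N/L_K)/(d_N/d_K)² = 0.2297/(0.722)² = 0.4407.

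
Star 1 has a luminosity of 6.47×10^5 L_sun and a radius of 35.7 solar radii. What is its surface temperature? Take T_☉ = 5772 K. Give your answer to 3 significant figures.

T/T_☉ = (L/L_☉)^(1/4) / (R/R_☉)^(1/2)
T = 5772 × (6.47×10^5)^(1/4) / √(35.7) = 5772 × 28.36 / 5.975 = 2.740×10^4 K.

2.74×10^4 K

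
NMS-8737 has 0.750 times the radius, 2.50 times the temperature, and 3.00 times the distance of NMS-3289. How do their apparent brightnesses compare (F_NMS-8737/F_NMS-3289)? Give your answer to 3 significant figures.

L_NMS-8737/L_NMS-3289 = (R_NMS-8737/R_NMS-3289)²(T_NMS-8737/T_NMS-3289)⁴ = (0.750)² × (2.50)⁴ = 21.97.
F_NMS-8737/F_NMS-3289 = (L_NMS-8737/L_NMS-3289)/(d_NMS-8737/d_NMS-3289)² = 21.97 / (3.00)² = 2.441.

2.44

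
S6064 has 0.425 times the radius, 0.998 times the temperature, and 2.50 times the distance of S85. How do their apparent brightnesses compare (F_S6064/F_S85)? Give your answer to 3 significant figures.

0.0287

L_S6064/L_S85 = (R_S6064/R_S85)²(T_S6064/T_S85)⁴ = (0.425)² × (0.998)⁴ = 0.1792.
F_S6064/F_S85 = (L_S6064/L_S85)/(d_S6064/d_S85)² = 0.1792 / (2.50)² = 0.02867.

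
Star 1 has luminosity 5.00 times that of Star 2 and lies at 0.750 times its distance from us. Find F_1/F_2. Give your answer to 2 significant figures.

8.9

F = L/(4πd²), so F_1/F_2 = (L_1/L_2) / (d_1/d_2)²
= 5.00 / (0.750)² = 5.00 / 0.5625 = 8.889.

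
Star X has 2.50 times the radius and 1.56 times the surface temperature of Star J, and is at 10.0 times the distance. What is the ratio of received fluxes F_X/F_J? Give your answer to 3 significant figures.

L_X/L_J = (R_X/R_J)²(T_X/T_J)⁴ = (2.50)² × (1.56)⁴ = 37.02.
F_X/F_J = (L_X/L_J)/(d_X/d_J)² = 37.02 / (10.0)² = 0.3702.

0.370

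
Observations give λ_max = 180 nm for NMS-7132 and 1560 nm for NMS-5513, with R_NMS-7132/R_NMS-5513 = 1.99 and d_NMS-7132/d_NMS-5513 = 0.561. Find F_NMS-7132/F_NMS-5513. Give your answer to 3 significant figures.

Wien's law: T_NMS-7132/T_NMS-5513 = λ_NMS-5513/λ_NMS-7132 = 1560/180 = 8.667.
L_NMS-7132/L_NMS-5513 = (R_NMS-7132/R_NMS-5513)²(T_NMS-7132/T_NMS-5513)⁴ = (1.99)²(8.667)⁴ = 2.234×10^4.
F_NMS-7132/F_NMS-5513 = (L_NMS-7132/L_NMS-5513)/(d_NMS-7132/d_NMS-5513)² = 2.234×10^4/(0.561)² = 7.099×10^4.

7.10×10^4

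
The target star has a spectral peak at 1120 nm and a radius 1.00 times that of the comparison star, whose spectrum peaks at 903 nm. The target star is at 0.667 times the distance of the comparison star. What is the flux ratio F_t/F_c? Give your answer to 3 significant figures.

0.950

Wien's law: T_t/T_c = λ_c/λ_t = 903/1120 = 0.8063.
L_t/L_c = (R_t/R_c)²(T_t/T_c)⁴ = (1.00)²(0.8063)⁴ = 0.4226.
F_t/F_c = (L_t/L_c)/(d_t/d_c)² = 0.4226/(0.667)² = 0.9498.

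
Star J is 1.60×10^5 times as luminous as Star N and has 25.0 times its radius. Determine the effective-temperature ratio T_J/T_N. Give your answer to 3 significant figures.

4.00

L ∝ R²T⁴ gives T ∝ (L/R²)^(1/4), so
T_J/T_N = (1.60×10^5 / 25.0²)^(1/4) = (256.0)^(1/4) = 4.000.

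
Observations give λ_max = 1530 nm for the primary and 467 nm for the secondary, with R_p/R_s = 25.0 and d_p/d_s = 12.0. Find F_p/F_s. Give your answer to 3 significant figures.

0.0377

Wien's law: T_p/T_s = λ_s/λ_p = 467/1530 = 0.3052.
L_p/L_s = (R_p/R_s)²(T_p/T_s)⁴ = (25.0)²(0.3052)⁴ = 5.425.
F_p/F_s = (L_p/L_s)/(d_p/d_s)² = 5.425/(12.0)² = 0.03767.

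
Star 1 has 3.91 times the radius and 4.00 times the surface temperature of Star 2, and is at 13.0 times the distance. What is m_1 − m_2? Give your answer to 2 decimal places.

L_1/L_2 = (3.91)²(4.00)⁴ = 3914.
F_1/F_2 = (L_1/L_2)/(d_1/d_2)² = 3914/169.0 = 23.16.
m_1 − m_2 = −2.5 log₁₀(23.16) = -3.41.

-3.41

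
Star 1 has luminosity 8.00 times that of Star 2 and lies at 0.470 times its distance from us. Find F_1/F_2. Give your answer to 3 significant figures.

F = L/(4πd²), so F_1/F_2 = (L_1/L_2) / (d_1/d_2)²
= 8.00 / (0.470)² = 8.00 / 0.2209 = 36.22.

36.2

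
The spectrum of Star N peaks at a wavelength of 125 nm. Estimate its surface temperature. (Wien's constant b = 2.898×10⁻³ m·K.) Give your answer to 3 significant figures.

2.32×10^4 K

T = b/λ_max = 2.898×10⁻³ / (125×10⁻⁹) = 2.318×10^4 K.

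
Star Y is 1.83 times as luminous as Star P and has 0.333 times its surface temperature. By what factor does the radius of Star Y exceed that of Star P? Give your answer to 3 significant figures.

12.2

L ∝ R²T⁴ gives R ∝ √L / T², so
R_Y/R_P = √(1.83) / (0.333)² = 1.353 / 0.1109 = 12.20.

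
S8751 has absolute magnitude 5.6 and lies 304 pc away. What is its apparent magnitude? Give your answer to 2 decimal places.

m = M + 5 log₁₀(d/10 pc) = 5.6 + 5 log₁₀(304/10)
  = 5.6 + 5 × 1.483 = 5.6 + 7.41 = 13.01.

13.01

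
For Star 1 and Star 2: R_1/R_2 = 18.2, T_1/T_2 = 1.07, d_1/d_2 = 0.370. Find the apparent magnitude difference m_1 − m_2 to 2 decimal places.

-8.75

L_1/L_2 = (18.2)²(1.07)⁴ = 434.2.
F_1/F_2 = (L_1/L_2)/(d_1/d_2)² = 434.2/0.1369 = 3172.
m_1 − m_2 = −2.5 log₁₀(3172) = -8.75.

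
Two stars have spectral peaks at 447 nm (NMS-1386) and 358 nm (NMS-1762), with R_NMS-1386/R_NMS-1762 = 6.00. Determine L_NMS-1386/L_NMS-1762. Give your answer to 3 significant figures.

14.8

Wien's law gives T ∝ 1/λ_max, so T_NMS-1386/T_NMS-1762 = λ_NMS-1762/λ_NMS-1386 = 358/447 = 0.8009.
Then L ∝ R²T⁴ gives L_NMS-1386/L_NMS-1762 = (6.00)² × (0.8009)⁴ = 36.00 × 0.4114 = 14.81.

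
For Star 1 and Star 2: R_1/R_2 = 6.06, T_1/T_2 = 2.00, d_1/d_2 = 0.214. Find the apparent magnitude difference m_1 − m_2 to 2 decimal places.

L_1/L_2 = (6.06)²(2.00)⁴ = 587.6.
F_1/F_2 = (L_1/L_2)/(d_1/d_2)² = 587.6/0.04580 = 1.283×10^4.
m_1 − m_2 = −2.5 log₁₀(1.283×10^4) = -10.27.

-10.27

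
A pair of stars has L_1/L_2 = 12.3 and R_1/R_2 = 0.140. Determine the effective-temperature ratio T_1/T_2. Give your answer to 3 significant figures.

L ∝ R²T⁴ gives T ∝ (L/R²)^(1/4), so
T_1/T_2 = (12.3 / 0.140²)^(1/4) = (627.6)^(1/4) = 5.005.

5.01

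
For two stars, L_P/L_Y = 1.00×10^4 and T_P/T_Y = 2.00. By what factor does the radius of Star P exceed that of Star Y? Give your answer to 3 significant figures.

25.0

L ∝ R²T⁴ gives R ∝ √L / T², so
R_P/R_Y = √(1.00×10^4) / (2.00)² = 100.0 / 4.000 = 25.00.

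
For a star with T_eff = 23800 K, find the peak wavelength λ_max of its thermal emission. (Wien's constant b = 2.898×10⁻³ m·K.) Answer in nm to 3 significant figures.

λ_max = b/T = 2.898×10⁻³ / 23800 = 1.22×10^-7 m = 121.8 nm.

122 nm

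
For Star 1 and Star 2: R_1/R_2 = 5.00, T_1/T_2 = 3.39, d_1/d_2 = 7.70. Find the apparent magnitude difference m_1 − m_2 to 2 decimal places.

-4.36

L_1/L_2 = (5.00)²(3.39)⁴ = 3302.
F_1/F_2 = (L_1/L_2)/(d_1/d_2)² = 3302/59.29 = 55.69.
m_1 − m_2 = −2.5 log₁₀(55.69) = -4.36.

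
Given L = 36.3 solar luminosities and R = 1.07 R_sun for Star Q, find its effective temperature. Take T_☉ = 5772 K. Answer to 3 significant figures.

1.37×10^4 K

T/T_☉ = (L/L_☉)^(1/4) / (R/R_☉)^(1/2)
T = 5772 × (36.3)^(1/4) / √(1.07) = 5772 × 2.455 / 1.034 = 1.370×10^4 K.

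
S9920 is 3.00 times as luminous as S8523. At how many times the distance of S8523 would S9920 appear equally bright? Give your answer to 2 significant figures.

1.7

Equal flux requires L_S9920/d_S9920² = L_S8523/d_S8523², so d_S9920/d_S8523 = √(L_S9920/L_S8523)
= √(3.00) = 1.732.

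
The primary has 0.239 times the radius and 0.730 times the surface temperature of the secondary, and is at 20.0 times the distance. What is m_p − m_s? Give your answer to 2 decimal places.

10.98

L_p/L_s = (0.239)²(0.730)⁴ = 0.01622.
F_p/F_s = (L_p/L_s)/(d_p/d_s)² = 0.01622/400.0 = 4.055×10^-5.
m_p − m_s = −2.5 log₁₀(4.055×10^-5) = 10.98.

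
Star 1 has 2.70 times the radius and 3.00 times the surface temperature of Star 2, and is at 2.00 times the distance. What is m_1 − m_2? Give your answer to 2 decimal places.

-5.42

L_1/L_2 = (2.70)²(3.00)⁴ = 590.5.
F_1/F_2 = (L_1/L_2)/(d_1/d_2)² = 590.5/4.000 = 147.6.
m_1 − m_2 = −2.5 log₁₀(147.6) = -5.42.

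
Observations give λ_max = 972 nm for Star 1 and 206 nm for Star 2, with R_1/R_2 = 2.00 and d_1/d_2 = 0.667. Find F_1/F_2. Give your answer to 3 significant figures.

Wien's law: T_1/T_2 = λ_2/λ_1 = 206/972 = 0.2119.
L_1/L_2 = (R_1/R_2)²(T_1/T_2)⁴ = (2.00)²(0.2119)⁴ = 0.008070.
F_1/F_2 = (L_1/L_2)/(d_1/d_2)² = 0.008070/(0.667)² = 0.01814.

0.0181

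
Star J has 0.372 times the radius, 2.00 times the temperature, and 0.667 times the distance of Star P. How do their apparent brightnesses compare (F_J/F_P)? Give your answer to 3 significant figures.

4.98

L_J/L_P = (R_J/R_P)²(T_J/T_P)⁴ = (0.372)² × (2.00)⁴ = 2.214.
F_J/F_P = (L_J/L_P)/(d_J/d_P)² = 2.214 / (0.667)² = 4.977.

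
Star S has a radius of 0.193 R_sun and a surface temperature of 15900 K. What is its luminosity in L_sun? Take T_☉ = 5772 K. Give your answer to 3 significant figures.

2.14 L_sun

L/L_☉ = (R/R_☉)² (T/T_☉)⁴ = (0.193)² × (15900/5772)⁴
       = 0.03725 × (2.755)⁴ = 0.03725 × 57.58 = 2.145.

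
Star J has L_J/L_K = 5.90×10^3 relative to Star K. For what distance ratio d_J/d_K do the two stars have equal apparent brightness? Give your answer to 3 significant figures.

Equal flux requires L_J/d_J² = L_K/d_K², so d_J/d_K = √(L_J/L_K)
= √(5.90×10^3) = 76.81.

76.8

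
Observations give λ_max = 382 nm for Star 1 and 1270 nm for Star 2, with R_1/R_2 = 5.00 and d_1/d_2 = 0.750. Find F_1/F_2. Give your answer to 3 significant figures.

Wien's law: T_1/T_2 = λ_2/λ_1 = 1270/382 = 3.325.
L_1/L_2 = (R_1/R_2)²(T_1/T_2)⁴ = (5.00)²(3.325)⁴ = 3054.
F_1/F_2 = (L_1/L_2)/(d_1/d_2)² = 3054/(0.750)² = 5430.

5.43×10^3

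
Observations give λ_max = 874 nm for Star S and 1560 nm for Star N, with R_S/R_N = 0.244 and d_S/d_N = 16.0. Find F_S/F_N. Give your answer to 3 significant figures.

0.00236

Wien's law: T_S/T_N = λ_N/λ_S = 1560/874 = 1.785.
L_S/L_N = (R_S/R_N)²(T_S/T_N)⁴ = (0.244)²(1.785)⁴ = 0.6043.
F_S/F_N = (L_S/L_N)/(d_S/d_N)² = 0.6043/(16.0)² = 0.002360.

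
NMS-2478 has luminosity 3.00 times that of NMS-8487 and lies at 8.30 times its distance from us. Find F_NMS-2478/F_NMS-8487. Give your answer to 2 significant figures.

F = L/(4πd²), so F_NMS-2478/F_NMS-8487 = (L_NMS-2478/L_NMS-8487) / (d_NMS-2478/d_NMS-8487)²
= 3.00 / (8.30)² = 3.00 / 68.89 = 0.04355.

0.044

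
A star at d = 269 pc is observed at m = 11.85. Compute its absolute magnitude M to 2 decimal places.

4.70

M = m − 5 log₁₀(d/10 pc) = 11.85 − 5 log₁₀(269/10)
  = 11.85 − 5 × 1.430 = 11.85 − 7.15 = 4.70.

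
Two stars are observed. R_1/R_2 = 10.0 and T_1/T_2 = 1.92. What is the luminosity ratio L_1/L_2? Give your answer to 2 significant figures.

From the Stefan–Boltzmann law, L ∝ R²T⁴, so
L_1/L_2 = (R_1/R_2)² (T_1/T_2)⁴ = (10.0)² × (1.92)⁴ = 100.0 × 13.59 = 1359.

1.4×10^3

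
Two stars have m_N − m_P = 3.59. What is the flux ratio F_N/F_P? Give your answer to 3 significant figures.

0.0366

F_N/F_P = 10^(−(m_N − m_P)/2.5) = 10^(-3.59/2.5) = 10^-1.436 = 0.03664.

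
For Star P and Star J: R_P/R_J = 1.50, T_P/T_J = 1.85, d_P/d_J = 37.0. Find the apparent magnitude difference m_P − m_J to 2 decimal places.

4.29

L_P/L_J = (1.50)²(1.85)⁴ = 26.36.
F_P/F_J = (L_P/L_J)/(d_P/d_J)² = 26.36/1369 = 0.01925.
m_P − m_J = −2.5 log₁₀(0.01925) = 4.29.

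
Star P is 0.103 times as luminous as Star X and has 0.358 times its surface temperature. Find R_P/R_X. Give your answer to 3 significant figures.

L ∝ R²T⁴ gives R ∝ √L / T², so
R_P/R_X = √(0.103) / (0.358)² = 0.3209 / 0.1282 = 2.504.

2.50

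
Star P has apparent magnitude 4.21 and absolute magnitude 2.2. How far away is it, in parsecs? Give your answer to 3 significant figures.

m − M = 5 log₁₀(d/10 pc)
4.21 − (2.2) = 2.01 = 5 log₁₀(d/10)
d = 10 × 10^(2.01/5) = 10 × 10^0.402 = 25.23 pc.

25.2 pc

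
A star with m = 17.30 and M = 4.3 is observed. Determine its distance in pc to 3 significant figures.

m − M = 5 log₁₀(d/10 pc)
17.30 − (4.3) = 13.00 = 5 log₁₀(d/10)
d = 10 × 10^(13.00/5) = 10 × 10^2.600 = 3981 pc.

3.98×10^3 pc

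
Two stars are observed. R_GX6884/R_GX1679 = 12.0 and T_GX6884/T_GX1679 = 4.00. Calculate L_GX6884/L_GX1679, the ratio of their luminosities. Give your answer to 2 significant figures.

3.7×10^4

From the Stefan–Boltzmann law, L ∝ R²T⁴, so
L_GX6884/L_GX1679 = (R_GX6884/R_GX1679)² (T_GX6884/T_GX1679)⁴ = (12.0)² × (4.00)⁴ = 144.0 × 256.0 = 3.686×10^4.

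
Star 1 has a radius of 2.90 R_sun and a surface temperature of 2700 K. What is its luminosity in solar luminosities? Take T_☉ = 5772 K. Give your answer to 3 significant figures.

0.403 solar luminosities

L/L_☉ = (R/R_☉)² (T/T_☉)⁴ = (2.90)² × (2700/5772)⁴
       = 8.410 × (0.4678)⁴ = 8.410 × 0.04788 = 0.4027.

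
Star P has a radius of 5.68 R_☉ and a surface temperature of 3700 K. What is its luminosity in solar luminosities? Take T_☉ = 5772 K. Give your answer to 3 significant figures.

L/L_☉ = (R/R_☉)² (T/T_☉)⁴ = (5.68)² × (3700/5772)⁴
       = 32.26 × (0.6410)⁴ = 32.26 × 0.1689 = 5.448.

5.45 solar luminosities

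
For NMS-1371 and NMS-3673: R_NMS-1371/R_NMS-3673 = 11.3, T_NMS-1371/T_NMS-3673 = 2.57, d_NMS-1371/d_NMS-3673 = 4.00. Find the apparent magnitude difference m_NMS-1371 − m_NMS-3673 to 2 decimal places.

-6.35

L_NMS-1371/L_NMS-3673 = (11.3)²(2.57)⁴ = 5570.
F_NMS-1371/F_NMS-3673 = (L_NMS-1371/L_NMS-3673)/(d_NMS-1371/d_NMS-3673)² = 5570/16.00 = 348.2.
m_NMS-1371 − m_NMS-3673 = −2.5 log₁₀(348.2) = -6.35.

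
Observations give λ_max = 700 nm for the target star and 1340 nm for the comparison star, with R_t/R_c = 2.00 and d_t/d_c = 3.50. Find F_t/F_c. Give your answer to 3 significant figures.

Wien's law: T_t/T_c = λ_c/λ_t = 1340/700 = 1.914.
L_t/L_c = (R_t/R_c)²(T_t/T_c)⁴ = (2.00)²(1.914)⁴ = 53.71.
F_t/F_c = (L_t/L_c)/(d_t/d_c)² = 53.71/(3.50)² = 4.385.

4.38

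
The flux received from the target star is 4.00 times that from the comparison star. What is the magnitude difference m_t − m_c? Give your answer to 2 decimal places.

m_t − m_c = −2.5 log₁₀(F_t/F_c) = −2.5 log₁₀(4.00) = −2.5 × (0.602) = -1.505.

-1.51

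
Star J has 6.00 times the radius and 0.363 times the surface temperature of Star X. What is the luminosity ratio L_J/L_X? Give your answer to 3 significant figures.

From the Stefan–Boltzmann law, L ∝ R²T⁴, so
L_J/L_X = (R_J/R_X)² (T_J/T_X)⁴ = (6.00)² × (0.363)⁴ = 36.00 × 0.01736 = 0.6251.

0.625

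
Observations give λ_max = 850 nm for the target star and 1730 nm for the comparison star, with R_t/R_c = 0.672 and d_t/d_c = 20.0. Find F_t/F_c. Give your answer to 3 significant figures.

Wien's law: T_t/T_c = λ_c/λ_t = 1730/850 = 2.035.
L_t/L_c = (R_t/R_c)²(T_t/T_c)⁴ = (0.672)²(2.035)⁴ = 7.749.
F_t/F_c = (L_t/L_c)/(d_t/d_c)² = 7.749/(20.0)² = 0.01937.

0.0194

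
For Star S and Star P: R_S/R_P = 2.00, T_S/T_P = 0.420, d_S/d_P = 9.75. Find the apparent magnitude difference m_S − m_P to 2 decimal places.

7.21

L_S/L_P = (2.00)²(0.420)⁴ = 0.1245.
F_S/F_P = (L_S/L_P)/(d_S/d_P)² = 0.1245/95.06 = 0.001309.
m_S − m_P = −2.5 log₁₀(0.001309) = 7.21.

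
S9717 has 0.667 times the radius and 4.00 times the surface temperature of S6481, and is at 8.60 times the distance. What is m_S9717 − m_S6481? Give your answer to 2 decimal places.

-0.47

L_S9717/L_S6481 = (0.667)²(4.00)⁴ = 113.9.
F_S9717/F_S6481 = (L_S9717/L_S6481)/(d_S9717/d_S6481)² = 113.9/73.96 = 1.540.
m_S9717 − m_S6481 = −2.5 log₁₀(1.540) = -0.47.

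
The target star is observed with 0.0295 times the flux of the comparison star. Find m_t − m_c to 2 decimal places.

m_t − m_c = −2.5 log₁₀(F_t/F_c) = −2.5 log₁₀(0.0295) = −2.5 × (-1.530) = 3.825.

3.83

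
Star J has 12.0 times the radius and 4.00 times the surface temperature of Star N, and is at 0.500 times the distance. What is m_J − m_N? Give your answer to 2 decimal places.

L_J/L_N = (12.0)²(4.00)⁴ = 3.686×10^4.
F_J/F_N = (L_J/L_N)/(d_J/d_N)² = 3.686×10^4/0.2500 = 1.475×10^5.
m_J − m_N = −2.5 log₁₀(1.475×10^5) = -12.92.

-12.92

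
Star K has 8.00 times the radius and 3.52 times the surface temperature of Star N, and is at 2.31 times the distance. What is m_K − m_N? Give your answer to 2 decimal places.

L_K/L_N = (8.00)²(3.52)⁴ = 9825.
F_K/F_N = (L_K/L_N)/(d_K/d_N)² = 9825/5.336 = 1841.
m_K − m_N = −2.5 log₁₀(1841) = -8.16.

-8.16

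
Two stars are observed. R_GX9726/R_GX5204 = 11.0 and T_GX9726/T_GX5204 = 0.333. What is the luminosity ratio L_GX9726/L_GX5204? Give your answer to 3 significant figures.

From the Stefan–Boltzmann law, L ∝ R²T⁴, so
L_GX9726/L_GX5204 = (R_GX9726/R_GX5204)² (T_GX9726/T_GX5204)⁴ = (11.0)² × (0.333)⁴ = 121.0 × 0.01230 = 1.488.

1.49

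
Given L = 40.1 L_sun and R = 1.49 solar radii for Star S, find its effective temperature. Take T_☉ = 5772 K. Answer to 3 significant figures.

T/T_☉ = (L/L_☉)^(1/4) / (R/R_☉)^(1/2)
T = 5772 × (40.1)^(1/4) / √(1.49) = 5772 × 2.516 / 1.221 = 1.190×10^4 K.

1.19×10^4 K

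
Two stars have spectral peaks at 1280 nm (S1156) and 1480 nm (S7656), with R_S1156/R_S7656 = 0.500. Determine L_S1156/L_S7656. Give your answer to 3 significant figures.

Wien's law gives T ∝ 1/λ_max, so T_S1156/T_S7656 = λ_S7656/λ_S1156 = 1480/1280 = 1.156.
Then L ∝ R²T⁴ gives L_S1156/L_S7656 = (0.500)² × (1.156)⁴ = 0.2500 × 1.787 = 0.4468.

0.447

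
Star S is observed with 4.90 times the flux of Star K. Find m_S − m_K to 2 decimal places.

-1.73

m_S − m_K = −2.5 log₁₀(F_S/F_K) = −2.5 log₁₀(4.90) = −2.5 × (0.690) = -1.725.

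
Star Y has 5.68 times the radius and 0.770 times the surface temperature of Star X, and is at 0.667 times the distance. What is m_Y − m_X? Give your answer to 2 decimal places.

L_Y/L_X = (5.68)²(0.770)⁴ = 11.34.
F_Y/F_X = (L_Y/L_X)/(d_Y/d_X)² = 11.34/0.4449 = 25.49.
m_Y − m_X = −2.5 log₁₀(25.49) = -3.52.

-3.52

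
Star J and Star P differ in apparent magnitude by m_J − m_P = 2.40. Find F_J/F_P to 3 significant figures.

F_J/F_P = 10^(−(m_J − m_P)/2.5) = 10^(-2.40/2.5) = 10^-0.960 = 0.1096.

0.110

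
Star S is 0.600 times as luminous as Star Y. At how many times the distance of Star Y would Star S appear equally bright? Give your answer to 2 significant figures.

0.77

Equal flux requires L_S/d_S² = L_Y/d_Y², so d_S/d_Y = √(L_S/L_Y)
= √(0.600) = 0.7746.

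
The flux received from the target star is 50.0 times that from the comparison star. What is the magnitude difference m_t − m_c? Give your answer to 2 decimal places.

m_t − m_c = −2.5 log₁₀(F_t/F_c) = −2.5 log₁₀(50.0) = −2.5 × (1.699) = -4.247.

-4.25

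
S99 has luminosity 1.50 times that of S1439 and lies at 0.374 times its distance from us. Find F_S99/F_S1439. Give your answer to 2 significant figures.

F = L/(4πd²), so F_S99/F_S1439 = (L_S99/L_S1439) / (d_S99/d_S1439)²
= 1.50 / (0.374)² = 1.50 / 0.1399 = 10.72.

11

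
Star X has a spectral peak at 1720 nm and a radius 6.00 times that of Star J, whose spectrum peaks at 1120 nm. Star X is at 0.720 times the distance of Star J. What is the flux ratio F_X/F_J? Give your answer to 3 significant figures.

12.5

Wien's law: T_X/T_J = λ_J/λ_X = 1120/1720 = 0.6512.
L_X/L_J = (R_X/R_J)²(T_X/T_J)⁴ = (6.00)²(0.6512)⁴ = 6.472.
F_X/F_J = (L_X/L_J)/(d_X/d_J)² = 6.472/(0.720)² = 12.49.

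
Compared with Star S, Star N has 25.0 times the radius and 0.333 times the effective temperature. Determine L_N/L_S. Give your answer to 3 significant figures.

7.69

From the Stefan–Boltzmann law, L ∝ R²T⁴, so
L_N/L_S = (R_N/R_S)² (T_N/T_S)⁴ = (25.0)² × (0.333)⁴ = 625.0 × 0.01230 = 7.685.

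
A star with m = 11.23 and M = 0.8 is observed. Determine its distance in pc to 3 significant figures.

1.22×10^3 pc

m − M = 5 log₁₀(d/10 pc)
11.23 − (0.8) = 10.43 = 5 log₁₀(d/10)
d = 10 × 10^(10.43/5) = 10 × 10^2.086 = 1219 pc.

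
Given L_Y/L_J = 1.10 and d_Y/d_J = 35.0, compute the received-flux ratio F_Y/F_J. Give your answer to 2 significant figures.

F = L/(4πd²), so F_Y/F_J = (L_Y/L_J) / (d_Y/d_J)²
= 1.10 / (35.0)² = 1.10 / 1225 = 8.980×10^-4.

9.0×10^-4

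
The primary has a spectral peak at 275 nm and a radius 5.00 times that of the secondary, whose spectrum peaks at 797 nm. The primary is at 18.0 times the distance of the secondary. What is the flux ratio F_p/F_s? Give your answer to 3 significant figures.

Wien's law: T_p/T_s = λ_s/λ_p = 797/275 = 2.898.
L_p/L_s = (R_p/R_s)²(T_p/T_s)⁴ = (5.00)²(2.898)⁴ = 1764.
F_p/F_s = (L_p/L_s)/(d_p/d_s)² = 1764/(18.0)² = 5.444.

5.44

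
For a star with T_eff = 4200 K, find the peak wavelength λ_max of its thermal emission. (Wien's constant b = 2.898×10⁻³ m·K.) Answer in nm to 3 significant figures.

λ_max = b/T = 2.898×10⁻³ / 4200 = 6.90×10^-7 m = 690.0 nm.

690 nm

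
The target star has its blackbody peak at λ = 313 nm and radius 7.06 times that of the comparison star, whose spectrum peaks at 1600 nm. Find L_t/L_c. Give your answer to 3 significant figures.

Wien's law gives T ∝ 1/λ_max, so T_t/T_c = λ_c/λ_t = 1600/313 = 5.112.
Then L ∝ R²T⁴ gives L_t/L_c = (7.06)² × (5.112)⁴ = 49.84 × 682.8 = 3.403×10^4.

3.40×10^4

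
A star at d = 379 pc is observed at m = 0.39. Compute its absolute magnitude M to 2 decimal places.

-7.50

M = m − 5 log₁₀(d/10 pc) = 0.39 − 5 log₁₀(379/10)
  = 0.39 − 5 × 1.579 = 0.39 − 7.89 = -7.50.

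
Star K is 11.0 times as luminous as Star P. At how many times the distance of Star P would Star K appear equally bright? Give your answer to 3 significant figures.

3.32

Equal flux requires L_K/d_K² = L_P/d_P², so d_K/d_P = √(L_K/L_P)
= √(11.0) = 3.317.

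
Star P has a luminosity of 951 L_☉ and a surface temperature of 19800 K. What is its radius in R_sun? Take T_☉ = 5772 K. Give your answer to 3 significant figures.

R/R_☉ = √(L/L_☉) / (T/T_☉)² = √(951) / (3.430)²
       = 30.84 / 11.77 = 2.621.

2.62 R_sun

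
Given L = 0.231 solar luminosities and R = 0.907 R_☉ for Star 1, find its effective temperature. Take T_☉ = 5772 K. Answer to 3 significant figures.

4.20×10^3 K

T/T_☉ = (L/L_☉)^(1/4) / (R/R_☉)^(1/2)
T = 5772 × (0.231)^(1/4) / √(0.907) = 5772 × 0.6933 / 0.9524 = 4202 K.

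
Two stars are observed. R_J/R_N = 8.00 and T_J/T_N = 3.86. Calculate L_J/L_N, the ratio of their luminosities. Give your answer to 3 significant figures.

From the Stefan–Boltzmann law, L ∝ R²T⁴, so
L_J/L_N = (R_J/R_N)² (T_J/T_N)⁴ = (8.00)² × (3.86)⁴ = 64.00 × 222.0 = 1.421×10^4.

1.42×10^4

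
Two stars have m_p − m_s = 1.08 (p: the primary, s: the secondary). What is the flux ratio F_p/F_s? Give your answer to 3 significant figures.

0.370

F_p/F_s = 10^(−(m_p − m_s)/2.5) = 10^(-1.08/2.5) = 10^-0.432 = 0.3698.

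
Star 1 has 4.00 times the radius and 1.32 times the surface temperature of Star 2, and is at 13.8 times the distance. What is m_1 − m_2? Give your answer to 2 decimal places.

L_1/L_2 = (4.00)²(1.32)⁴ = 48.58.
F_1/F_2 = (L_1/L_2)/(d_1/d_2)² = 48.58/190.4 = 0.2551.
m_1 − m_2 = −2.5 log₁₀(0.2551) = 1.48.

1.48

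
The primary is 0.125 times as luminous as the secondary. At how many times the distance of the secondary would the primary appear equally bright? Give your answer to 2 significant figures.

Equal flux requires L_p/d_p² = L_s/d_s², so d_p/d_s = √(L_p/L_s)
= √(0.125) = 0.3536.

0.35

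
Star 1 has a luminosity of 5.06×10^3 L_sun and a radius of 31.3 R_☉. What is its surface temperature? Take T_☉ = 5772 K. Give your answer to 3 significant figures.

8.70×10^3 K

T/T_☉ = (L/L_☉)^(1/4) / (R/R_☉)^(1/2)
T = 5772 × (5.06×10^3)^(1/4) / √(31.3) = 5772 × 8.434 / 5.595 = 8701 K.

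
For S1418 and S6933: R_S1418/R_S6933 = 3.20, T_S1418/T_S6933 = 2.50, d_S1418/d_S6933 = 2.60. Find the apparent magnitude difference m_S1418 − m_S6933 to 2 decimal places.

-4.43

L_S1418/L_S6933 = (3.20)²(2.50)⁴ = 400.0.
F_S1418/F_S6933 = (L_S1418/L_S6933)/(d_S1418/d_S6933)² = 400.0/6.760 = 59.17.
m_S1418 − m_S6933 = −2.5 log₁₀(59.17) = -4.43.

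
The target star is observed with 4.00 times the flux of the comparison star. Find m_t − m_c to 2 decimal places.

m_t − m_c = −2.5 log₁₀(F_t/F_c) = −2.5 log₁₀(4.00) = −2.5 × (0.602) = -1.505.

-1.51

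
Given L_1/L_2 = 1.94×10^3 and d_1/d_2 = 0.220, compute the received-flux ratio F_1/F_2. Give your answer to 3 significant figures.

4.01×10^4

F = L/(4πd²), so F_1/F_2 = (L_1/L_2) / (d_1/d_2)²
= 1.94×10^3 / (0.220)² = 1.94×10^3 / 0.04840 = 4.008×10^4.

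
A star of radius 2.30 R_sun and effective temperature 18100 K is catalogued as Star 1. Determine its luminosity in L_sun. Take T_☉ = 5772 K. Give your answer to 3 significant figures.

L/L_☉ = (R/R_☉)² (T/T_☉)⁴ = (2.30)² × (18100/5772)⁴
       = 5.290 × (3.136)⁴ = 5.290 × 96.70 = 511.5.

512 L_sun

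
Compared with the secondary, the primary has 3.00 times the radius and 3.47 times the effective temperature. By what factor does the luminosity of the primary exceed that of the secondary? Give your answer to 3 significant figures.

From the Stefan–Boltzmann law, L ∝ R²T⁴, so
L_p/L_s = (R_p/R_s)² (T_p/T_s)⁴ = (3.00)² × (3.47)⁴ = 9.000 × 145.0 = 1305.

1.30×10^3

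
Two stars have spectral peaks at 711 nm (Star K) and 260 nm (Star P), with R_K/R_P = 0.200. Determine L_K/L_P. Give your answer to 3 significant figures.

Wien's law gives T ∝ 1/λ_max, so T_K/T_P = λ_P/λ_K = 260/711 = 0.3657.
Then L ∝ R²T⁴ gives L_K/L_P = (0.200)² × (0.3657)⁴ = 0.04000 × 0.01788 = 7.153×10^-4.

7.15×10^-4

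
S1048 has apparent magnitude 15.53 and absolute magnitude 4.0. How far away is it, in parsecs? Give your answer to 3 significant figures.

2.02×10^3 pc

m − M = 5 log₁₀(d/10 pc)
15.53 − (4.0) = 11.53 = 5 log₁₀(d/10)
d = 10 × 10^(11.53/5) = 10 × 10^2.306 = 2023 pc.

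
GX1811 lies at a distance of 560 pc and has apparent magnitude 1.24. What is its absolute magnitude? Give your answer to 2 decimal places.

-7.50

M = m − 5 log₁₀(d/10 pc) = 1.24 − 5 log₁₀(560/10)
  = 1.24 − 5 × 1.748 = 1.24 − 8.74 = -7.50.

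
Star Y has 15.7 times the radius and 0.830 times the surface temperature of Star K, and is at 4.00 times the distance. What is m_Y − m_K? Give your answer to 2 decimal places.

L_Y/L_K = (15.7)²(0.830)⁴ = 117.0.
F_Y/F_K = (L_Y/L_K)/(d_Y/d_K)² = 117.0/16.00 = 7.311.
m_Y − m_K = −2.5 log₁₀(7.311) = -2.16.

-2.16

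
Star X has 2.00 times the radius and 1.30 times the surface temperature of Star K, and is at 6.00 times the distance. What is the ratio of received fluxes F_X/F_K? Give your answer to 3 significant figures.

L_X/L_K = (R_X/R_K)²(T_X/T_K)⁴ = (2.00)² × (1.30)⁴ = 11.42.
F_X/F_K = (L_X/L_K)/(d_X/d_K)² = 11.42 / (6.00)² = 0.3173.

0.317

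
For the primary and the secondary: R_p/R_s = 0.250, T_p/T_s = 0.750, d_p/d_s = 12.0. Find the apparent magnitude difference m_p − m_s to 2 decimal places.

9.66

L_p/L_s = (0.250)²(0.750)⁴ = 0.01978.
F_p/F_s = (L_p/L_s)/(d_p/d_s)² = 0.01978/144.0 = 1.373×10^-4.
m_p − m_s = −2.5 log₁₀(1.373×10^-4) = 9.66.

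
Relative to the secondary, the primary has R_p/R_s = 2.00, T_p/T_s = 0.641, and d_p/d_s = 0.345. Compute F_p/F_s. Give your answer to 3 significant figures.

L_p/L_s = (R_p/R_s)²(T_p/T_s)⁴ = (2.00)² × (0.641)⁴ = 0.6753.
F_p/F_s = (L_p/L_s)/(d_p/d_s)² = 0.6753 / (0.345)² = 5.674.

5.67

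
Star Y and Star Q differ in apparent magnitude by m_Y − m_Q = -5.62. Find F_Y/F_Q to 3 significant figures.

F_Y/F_Q = 10^(−(m_Y − m_Q)/2.5) = 10^(5.62/2.5) = 10^2.248 = 177.0.

177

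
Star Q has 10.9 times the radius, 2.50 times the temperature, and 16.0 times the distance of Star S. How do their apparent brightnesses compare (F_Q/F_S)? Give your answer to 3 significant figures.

L_Q/L_S = (R_Q/R_S)²(T_Q/T_S)⁴ = (10.9)² × (2.50)⁴ = 4641.
F_Q/F_S = (L_Q/L_S)/(d_Q/d_S)² = 4641 / (16.0)² = 18.13.

18.1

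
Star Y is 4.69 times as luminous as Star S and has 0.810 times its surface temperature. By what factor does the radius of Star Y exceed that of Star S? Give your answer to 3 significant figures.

L ∝ R²T⁴ gives R ∝ √L / T², so
R_Y/R_S = √(4.69) / (0.810)² = 2.166 / 0.6561 = 3.301.

3.30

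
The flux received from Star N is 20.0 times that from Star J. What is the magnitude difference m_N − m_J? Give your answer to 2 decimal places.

-3.25

m_N − m_J = −2.5 log₁₀(F_N/F_J) = −2.5 log₁₀(20.0) = −2.5 × (1.301) = -3.253.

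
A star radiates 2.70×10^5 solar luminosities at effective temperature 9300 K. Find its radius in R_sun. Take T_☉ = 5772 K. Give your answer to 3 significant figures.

R/R_☉ = √(L/L_☉) / (T/T_☉)² = √(2.70×10^5) / (1.611)²
       = 519.6 / 2.596 = 200.2.

200 R_sun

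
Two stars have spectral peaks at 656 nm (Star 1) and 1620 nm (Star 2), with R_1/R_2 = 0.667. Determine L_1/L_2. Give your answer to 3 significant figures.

16.5

Wien's law gives T ∝ 1/λ_max, so T_1/T_2 = λ_2/λ_1 = 1620/656 = 2.470.
Then L ∝ R²T⁴ gives L_1/L_2 = (0.667)² × (2.470)⁴ = 0.4449 × 37.19 = 16.55.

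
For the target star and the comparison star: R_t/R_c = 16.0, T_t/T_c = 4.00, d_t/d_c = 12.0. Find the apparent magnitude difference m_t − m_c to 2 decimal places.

L_t/L_c = (16.0)²(4.00)⁴ = 6.554×10^4.
F_t/F_c = (L_t/L_c)/(d_t/d_c)² = 6.554×10^4/144.0 = 455.1.
m_t − m_c = −2.5 log₁₀(455.1) = -6.65.

-6.65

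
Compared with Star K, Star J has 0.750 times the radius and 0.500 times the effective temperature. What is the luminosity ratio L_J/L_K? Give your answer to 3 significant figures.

0.0352

From the Stefan–Boltzmann law, L ∝ R²T⁴, so
L_J/L_K = (R_J/R_K)² (T_J/T_K)⁴ = (0.750)² × (0.500)⁴ = 0.5625 × 0.06250 = 0.03516.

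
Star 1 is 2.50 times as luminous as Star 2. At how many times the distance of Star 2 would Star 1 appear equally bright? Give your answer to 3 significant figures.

Equal flux requires L_1/d_1² = L_2/d_2², so d_1/d_2 = √(L_1/L_2)
= √(2.50) = 1.581.

1.58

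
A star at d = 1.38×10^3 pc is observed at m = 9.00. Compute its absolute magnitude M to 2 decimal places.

M = m − 5 log₁₀(d/10 pc) = 9.00 − 5 log₁₀(1.38×10^3/10)
  = 9.00 − 5 × 2.140 = 9.00 − 10.70 = -1.70.

-1.70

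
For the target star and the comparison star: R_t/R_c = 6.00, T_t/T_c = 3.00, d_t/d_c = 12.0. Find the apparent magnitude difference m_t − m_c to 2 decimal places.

L_t/L_c = (6.00)²(3.00)⁴ = 2916.
F_t/F_c = (L_t/L_c)/(d_t/d_c)² = 2916/144.0 = 20.25.
m_t − m_c = −2.5 log₁₀(20.25) = -3.27.

-3.27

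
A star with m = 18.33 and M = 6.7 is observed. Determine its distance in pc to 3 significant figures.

2.12×10^3 pc

m − M = 5 log₁₀(d/10 pc)
18.33 − (6.7) = 11.63 = 5 log₁₀(d/10)
d = 10 × 10^(11.63/5) = 10 × 10^2.326 = 2118 pc.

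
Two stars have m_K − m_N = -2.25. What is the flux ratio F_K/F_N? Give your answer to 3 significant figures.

F_K/F_N = 10^(−(m_K − m_N)/2.5) = 10^(2.25/2.5) = 10^0.900 = 7.943.

7.94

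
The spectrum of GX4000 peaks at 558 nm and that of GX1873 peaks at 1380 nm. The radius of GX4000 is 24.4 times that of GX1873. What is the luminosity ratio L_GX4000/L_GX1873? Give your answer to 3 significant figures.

2.23×10^4

Wien's law gives T ∝ 1/λ_max, so T_GX4000/T_GX1873 = λ_GX1873/λ_GX4000 = 1380/558 = 2.473.
Then L ∝ R²T⁴ gives L_GX4000/L_GX1873 = (24.4)² × (2.473)⁴ = 595.4 × 37.41 = 2.227×10^4.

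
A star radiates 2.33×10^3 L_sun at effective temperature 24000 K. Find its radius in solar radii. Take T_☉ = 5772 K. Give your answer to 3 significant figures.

R/R_☉ = √(L/L_☉) / (T/T_☉)² = √(2.33×10^3) / (4.158)²
       = 48.27 / 17.29 = 2.792.

2.79 solar radii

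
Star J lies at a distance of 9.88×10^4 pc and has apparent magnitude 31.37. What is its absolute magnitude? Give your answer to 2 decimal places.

11.40

M = m − 5 log₁₀(d/10 pc) = 31.37 − 5 log₁₀(9.88×10^4/10)
  = 31.37 − 5 × 3.995 = 31.37 − 19.97 = 11.40.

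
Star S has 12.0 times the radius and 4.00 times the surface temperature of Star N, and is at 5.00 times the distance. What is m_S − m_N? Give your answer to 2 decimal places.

L_S/L_N = (12.0)²(4.00)⁴ = 3.686×10^4.
F_S/F_N = (L_S/L_N)/(d_S/d_N)² = 3.686×10^4/25.00 = 1475.
m_S − m_N = −2.5 log₁₀(1475) = -7.92.

-7.92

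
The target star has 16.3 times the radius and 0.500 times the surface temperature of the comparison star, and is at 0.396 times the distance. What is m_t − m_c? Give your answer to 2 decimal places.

L_t/L_c = (16.3)²(0.500)⁴ = 16.61.
F_t/F_c = (L_t/L_c)/(d_t/d_c)² = 16.61/0.1568 = 105.9.
m_t − m_c = −2.5 log₁₀(105.9) = -5.06.

-5.06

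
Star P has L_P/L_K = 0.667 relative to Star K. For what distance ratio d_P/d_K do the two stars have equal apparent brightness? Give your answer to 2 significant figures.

0.82

Equal flux requires L_P/d_P² = L_K/d_K², so d_P/d_K = √(L_P/L_K)
= √(0.667) = 0.8167.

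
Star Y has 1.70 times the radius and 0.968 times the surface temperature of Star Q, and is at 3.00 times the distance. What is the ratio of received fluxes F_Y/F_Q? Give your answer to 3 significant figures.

L_Y/L_Q = (R_Y/R_Q)²(T_Y/T_Q)⁴ = (1.70)² × (0.968)⁴ = 2.537.
F_Y/F_Q = (L_Y/L_Q)/(d_Y/d_Q)² = 2.537 / (3.00)² = 0.2819.

0.282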